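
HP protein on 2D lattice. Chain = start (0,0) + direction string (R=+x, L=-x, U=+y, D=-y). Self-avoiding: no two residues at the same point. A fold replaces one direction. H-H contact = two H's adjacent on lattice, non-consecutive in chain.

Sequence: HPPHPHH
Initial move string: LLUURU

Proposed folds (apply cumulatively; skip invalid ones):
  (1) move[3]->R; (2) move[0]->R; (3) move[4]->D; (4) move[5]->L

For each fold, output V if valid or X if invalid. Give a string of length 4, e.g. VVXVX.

Initial: LLUURU -> [(0, 0), (-1, 0), (-2, 0), (-2, 1), (-2, 2), (-1, 2), (-1, 3)]
Fold 1: move[3]->R => LLURRU VALID
Fold 2: move[0]->R => RLURRU INVALID (collision), skipped
Fold 3: move[4]->D => LLURDU INVALID (collision), skipped
Fold 4: move[5]->L => LLURRL INVALID (collision), skipped

Answer: VXXX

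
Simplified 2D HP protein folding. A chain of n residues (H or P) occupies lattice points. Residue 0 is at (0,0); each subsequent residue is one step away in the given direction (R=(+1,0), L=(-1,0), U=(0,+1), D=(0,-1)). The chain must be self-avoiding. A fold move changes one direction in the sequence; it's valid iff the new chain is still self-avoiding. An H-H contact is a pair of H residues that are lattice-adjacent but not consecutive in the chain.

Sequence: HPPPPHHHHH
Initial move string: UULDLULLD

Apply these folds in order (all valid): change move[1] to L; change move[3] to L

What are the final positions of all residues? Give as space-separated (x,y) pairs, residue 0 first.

Initial moves: UULDLULLD
Fold: move[1]->L => ULLDLULLD (positions: [(0, 0), (0, 1), (-1, 1), (-2, 1), (-2, 0), (-3, 0), (-3, 1), (-4, 1), (-5, 1), (-5, 0)])
Fold: move[3]->L => ULLLLULLD (positions: [(0, 0), (0, 1), (-1, 1), (-2, 1), (-3, 1), (-4, 1), (-4, 2), (-5, 2), (-6, 2), (-6, 1)])

Answer: (0,0) (0,1) (-1,1) (-2,1) (-3,1) (-4,1) (-4,2) (-5,2) (-6,2) (-6,1)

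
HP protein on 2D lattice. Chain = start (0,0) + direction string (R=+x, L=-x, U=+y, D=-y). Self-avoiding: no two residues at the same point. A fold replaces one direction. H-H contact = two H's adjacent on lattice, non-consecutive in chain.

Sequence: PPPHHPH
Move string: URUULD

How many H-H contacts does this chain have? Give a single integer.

Answer: 1

Derivation:
Positions: [(0, 0), (0, 1), (1, 1), (1, 2), (1, 3), (0, 3), (0, 2)]
H-H contact: residue 3 @(1,2) - residue 6 @(0, 2)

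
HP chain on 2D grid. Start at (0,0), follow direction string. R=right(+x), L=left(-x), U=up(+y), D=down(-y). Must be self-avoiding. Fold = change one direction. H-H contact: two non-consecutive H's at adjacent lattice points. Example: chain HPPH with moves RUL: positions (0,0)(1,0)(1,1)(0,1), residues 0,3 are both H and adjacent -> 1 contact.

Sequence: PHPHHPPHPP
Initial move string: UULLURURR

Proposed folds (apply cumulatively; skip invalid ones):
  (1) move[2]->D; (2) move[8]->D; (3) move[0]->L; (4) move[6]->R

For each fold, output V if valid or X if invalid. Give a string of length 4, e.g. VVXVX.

Initial: UULLURURR -> [(0, 0), (0, 1), (0, 2), (-1, 2), (-2, 2), (-2, 3), (-1, 3), (-1, 4), (0, 4), (1, 4)]
Fold 1: move[2]->D => UUDLURURR INVALID (collision), skipped
Fold 2: move[8]->D => UULLURURD VALID
Fold 3: move[0]->L => LULLURURD VALID
Fold 4: move[6]->R => LULLURRRD VALID

Answer: XVVV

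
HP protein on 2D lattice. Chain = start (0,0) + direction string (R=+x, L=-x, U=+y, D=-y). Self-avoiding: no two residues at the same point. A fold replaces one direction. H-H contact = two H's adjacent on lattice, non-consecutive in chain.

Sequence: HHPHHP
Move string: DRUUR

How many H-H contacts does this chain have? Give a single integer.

Positions: [(0, 0), (0, -1), (1, -1), (1, 0), (1, 1), (2, 1)]
H-H contact: residue 0 @(0,0) - residue 3 @(1, 0)

Answer: 1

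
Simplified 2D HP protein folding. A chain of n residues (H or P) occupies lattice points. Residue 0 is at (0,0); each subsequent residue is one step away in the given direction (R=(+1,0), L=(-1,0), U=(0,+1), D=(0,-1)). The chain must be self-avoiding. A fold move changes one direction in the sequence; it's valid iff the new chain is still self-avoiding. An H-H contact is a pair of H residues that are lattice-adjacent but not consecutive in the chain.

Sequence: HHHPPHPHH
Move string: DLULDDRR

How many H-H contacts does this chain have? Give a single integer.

Positions: [(0, 0), (0, -1), (-1, -1), (-1, 0), (-2, 0), (-2, -1), (-2, -2), (-1, -2), (0, -2)]
H-H contact: residue 1 @(0,-1) - residue 8 @(0, -2)
H-H contact: residue 2 @(-1,-1) - residue 5 @(-2, -1)
H-H contact: residue 2 @(-1,-1) - residue 7 @(-1, -2)

Answer: 3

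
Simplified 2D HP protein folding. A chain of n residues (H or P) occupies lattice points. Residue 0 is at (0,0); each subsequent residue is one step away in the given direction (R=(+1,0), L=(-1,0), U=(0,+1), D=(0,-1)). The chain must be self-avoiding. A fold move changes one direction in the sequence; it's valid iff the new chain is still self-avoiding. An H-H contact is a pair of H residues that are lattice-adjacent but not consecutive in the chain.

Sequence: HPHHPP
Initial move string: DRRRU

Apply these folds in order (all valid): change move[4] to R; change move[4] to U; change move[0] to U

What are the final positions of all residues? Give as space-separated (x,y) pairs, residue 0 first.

Answer: (0,0) (0,1) (1,1) (2,1) (3,1) (3,2)

Derivation:
Initial moves: DRRRU
Fold: move[4]->R => DRRRR (positions: [(0, 0), (0, -1), (1, -1), (2, -1), (3, -1), (4, -1)])
Fold: move[4]->U => DRRRU (positions: [(0, 0), (0, -1), (1, -1), (2, -1), (3, -1), (3, 0)])
Fold: move[0]->U => URRRU (positions: [(0, 0), (0, 1), (1, 1), (2, 1), (3, 1), (3, 2)])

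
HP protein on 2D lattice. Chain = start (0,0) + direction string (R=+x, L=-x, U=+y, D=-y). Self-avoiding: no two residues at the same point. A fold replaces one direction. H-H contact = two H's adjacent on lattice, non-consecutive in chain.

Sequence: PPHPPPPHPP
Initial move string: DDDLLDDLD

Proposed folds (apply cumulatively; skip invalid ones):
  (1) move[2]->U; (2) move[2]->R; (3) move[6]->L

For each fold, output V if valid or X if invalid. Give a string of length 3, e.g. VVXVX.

Answer: XXV

Derivation:
Initial: DDDLLDDLD -> [(0, 0), (0, -1), (0, -2), (0, -3), (-1, -3), (-2, -3), (-2, -4), (-2, -5), (-3, -5), (-3, -6)]
Fold 1: move[2]->U => DDULLDDLD INVALID (collision), skipped
Fold 2: move[2]->R => DDRLLDDLD INVALID (collision), skipped
Fold 3: move[6]->L => DDDLLDLLD VALID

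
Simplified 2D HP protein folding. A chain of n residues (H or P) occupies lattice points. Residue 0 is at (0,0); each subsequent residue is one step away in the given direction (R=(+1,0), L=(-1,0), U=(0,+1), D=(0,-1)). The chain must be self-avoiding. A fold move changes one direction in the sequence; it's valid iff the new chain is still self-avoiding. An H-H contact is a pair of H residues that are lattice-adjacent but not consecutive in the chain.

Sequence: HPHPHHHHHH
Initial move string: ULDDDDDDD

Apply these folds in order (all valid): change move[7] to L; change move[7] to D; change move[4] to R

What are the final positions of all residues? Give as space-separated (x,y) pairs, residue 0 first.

Answer: (0,0) (0,1) (-1,1) (-1,0) (-1,-1) (0,-1) (0,-2) (0,-3) (0,-4) (0,-5)

Derivation:
Initial moves: ULDDDDDDD
Fold: move[7]->L => ULDDDDDLD (positions: [(0, 0), (0, 1), (-1, 1), (-1, 0), (-1, -1), (-1, -2), (-1, -3), (-1, -4), (-2, -4), (-2, -5)])
Fold: move[7]->D => ULDDDDDDD (positions: [(0, 0), (0, 1), (-1, 1), (-1, 0), (-1, -1), (-1, -2), (-1, -3), (-1, -4), (-1, -5), (-1, -6)])
Fold: move[4]->R => ULDDRDDDD (positions: [(0, 0), (0, 1), (-1, 1), (-1, 0), (-1, -1), (0, -1), (0, -2), (0, -3), (0, -4), (0, -5)])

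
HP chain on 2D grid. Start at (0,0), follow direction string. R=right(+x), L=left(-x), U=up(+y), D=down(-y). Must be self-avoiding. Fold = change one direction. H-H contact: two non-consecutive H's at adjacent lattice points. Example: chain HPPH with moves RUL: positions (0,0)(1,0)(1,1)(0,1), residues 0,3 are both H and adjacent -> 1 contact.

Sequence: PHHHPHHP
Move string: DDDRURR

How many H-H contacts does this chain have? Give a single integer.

Positions: [(0, 0), (0, -1), (0, -2), (0, -3), (1, -3), (1, -2), (2, -2), (3, -2)]
H-H contact: residue 2 @(0,-2) - residue 5 @(1, -2)

Answer: 1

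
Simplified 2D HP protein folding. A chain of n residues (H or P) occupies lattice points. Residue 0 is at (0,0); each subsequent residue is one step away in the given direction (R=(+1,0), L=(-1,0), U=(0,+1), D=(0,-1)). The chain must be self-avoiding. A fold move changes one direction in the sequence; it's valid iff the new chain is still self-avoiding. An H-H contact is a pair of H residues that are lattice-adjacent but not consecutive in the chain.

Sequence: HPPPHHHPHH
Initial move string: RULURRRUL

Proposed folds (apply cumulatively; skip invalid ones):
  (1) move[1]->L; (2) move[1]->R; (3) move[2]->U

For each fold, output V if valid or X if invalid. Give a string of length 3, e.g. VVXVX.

Answer: XXV

Derivation:
Initial: RULURRRUL -> [(0, 0), (1, 0), (1, 1), (0, 1), (0, 2), (1, 2), (2, 2), (3, 2), (3, 3), (2, 3)]
Fold 1: move[1]->L => RLLURRRUL INVALID (collision), skipped
Fold 2: move[1]->R => RRLURRRUL INVALID (collision), skipped
Fold 3: move[2]->U => RUUURRRUL VALID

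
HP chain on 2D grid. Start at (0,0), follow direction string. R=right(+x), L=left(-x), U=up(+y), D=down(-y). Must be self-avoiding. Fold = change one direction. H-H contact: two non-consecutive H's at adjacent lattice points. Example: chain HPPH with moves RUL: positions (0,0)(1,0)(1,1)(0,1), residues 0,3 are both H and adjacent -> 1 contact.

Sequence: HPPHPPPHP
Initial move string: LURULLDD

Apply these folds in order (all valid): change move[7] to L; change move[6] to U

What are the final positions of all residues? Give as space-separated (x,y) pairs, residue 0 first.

Answer: (0,0) (-1,0) (-1,1) (0,1) (0,2) (-1,2) (-2,2) (-2,3) (-3,3)

Derivation:
Initial moves: LURULLDD
Fold: move[7]->L => LURULLDL (positions: [(0, 0), (-1, 0), (-1, 1), (0, 1), (0, 2), (-1, 2), (-2, 2), (-2, 1), (-3, 1)])
Fold: move[6]->U => LURULLUL (positions: [(0, 0), (-1, 0), (-1, 1), (0, 1), (0, 2), (-1, 2), (-2, 2), (-2, 3), (-3, 3)])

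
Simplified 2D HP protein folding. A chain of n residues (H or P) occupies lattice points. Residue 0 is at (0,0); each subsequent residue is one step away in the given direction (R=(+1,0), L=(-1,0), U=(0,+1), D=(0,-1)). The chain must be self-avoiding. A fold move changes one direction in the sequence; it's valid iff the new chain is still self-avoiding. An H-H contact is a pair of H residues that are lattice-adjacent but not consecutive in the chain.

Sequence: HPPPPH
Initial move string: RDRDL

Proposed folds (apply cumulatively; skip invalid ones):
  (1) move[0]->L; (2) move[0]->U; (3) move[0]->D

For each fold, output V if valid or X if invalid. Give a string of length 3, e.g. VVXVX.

Initial: RDRDL -> [(0, 0), (1, 0), (1, -1), (2, -1), (2, -2), (1, -2)]
Fold 1: move[0]->L => LDRDL VALID
Fold 2: move[0]->U => UDRDL INVALID (collision), skipped
Fold 3: move[0]->D => DDRDL VALID

Answer: VXV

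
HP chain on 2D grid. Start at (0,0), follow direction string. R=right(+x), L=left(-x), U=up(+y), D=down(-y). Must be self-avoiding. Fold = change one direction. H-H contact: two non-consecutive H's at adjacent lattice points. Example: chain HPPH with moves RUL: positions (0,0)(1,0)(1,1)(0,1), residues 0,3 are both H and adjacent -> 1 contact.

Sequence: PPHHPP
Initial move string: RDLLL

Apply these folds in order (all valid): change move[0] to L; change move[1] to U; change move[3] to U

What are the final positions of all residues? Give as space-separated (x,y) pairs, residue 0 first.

Answer: (0,0) (-1,0) (-1,1) (-2,1) (-2,2) (-3,2)

Derivation:
Initial moves: RDLLL
Fold: move[0]->L => LDLLL (positions: [(0, 0), (-1, 0), (-1, -1), (-2, -1), (-3, -1), (-4, -1)])
Fold: move[1]->U => LULLL (positions: [(0, 0), (-1, 0), (-1, 1), (-2, 1), (-3, 1), (-4, 1)])
Fold: move[3]->U => LULUL (positions: [(0, 0), (-1, 0), (-1, 1), (-2, 1), (-2, 2), (-3, 2)])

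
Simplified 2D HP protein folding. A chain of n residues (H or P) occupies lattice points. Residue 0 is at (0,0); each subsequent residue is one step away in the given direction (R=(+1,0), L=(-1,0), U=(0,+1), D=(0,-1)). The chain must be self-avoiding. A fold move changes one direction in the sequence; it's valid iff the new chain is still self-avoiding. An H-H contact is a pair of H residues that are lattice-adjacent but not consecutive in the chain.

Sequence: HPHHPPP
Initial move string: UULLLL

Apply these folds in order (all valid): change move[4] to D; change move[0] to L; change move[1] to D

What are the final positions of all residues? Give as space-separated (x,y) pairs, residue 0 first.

Answer: (0,0) (-1,0) (-1,-1) (-2,-1) (-3,-1) (-3,-2) (-4,-2)

Derivation:
Initial moves: UULLLL
Fold: move[4]->D => UULLDL (positions: [(0, 0), (0, 1), (0, 2), (-1, 2), (-2, 2), (-2, 1), (-3, 1)])
Fold: move[0]->L => LULLDL (positions: [(0, 0), (-1, 0), (-1, 1), (-2, 1), (-3, 1), (-3, 0), (-4, 0)])
Fold: move[1]->D => LDLLDL (positions: [(0, 0), (-1, 0), (-1, -1), (-2, -1), (-3, -1), (-3, -2), (-4, -2)])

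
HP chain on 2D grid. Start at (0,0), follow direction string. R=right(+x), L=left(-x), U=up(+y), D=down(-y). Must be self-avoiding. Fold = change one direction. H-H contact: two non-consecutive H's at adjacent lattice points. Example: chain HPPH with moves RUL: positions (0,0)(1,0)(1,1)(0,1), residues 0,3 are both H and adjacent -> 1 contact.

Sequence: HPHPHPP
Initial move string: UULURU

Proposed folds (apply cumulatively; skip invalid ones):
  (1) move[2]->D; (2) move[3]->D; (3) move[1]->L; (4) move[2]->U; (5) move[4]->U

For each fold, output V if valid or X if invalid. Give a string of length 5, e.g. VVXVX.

Answer: XXVVV

Derivation:
Initial: UULURU -> [(0, 0), (0, 1), (0, 2), (-1, 2), (-1, 3), (0, 3), (0, 4)]
Fold 1: move[2]->D => UUDURU INVALID (collision), skipped
Fold 2: move[3]->D => UULDRU INVALID (collision), skipped
Fold 3: move[1]->L => ULLURU VALID
Fold 4: move[2]->U => ULUURU VALID
Fold 5: move[4]->U => ULUUUU VALID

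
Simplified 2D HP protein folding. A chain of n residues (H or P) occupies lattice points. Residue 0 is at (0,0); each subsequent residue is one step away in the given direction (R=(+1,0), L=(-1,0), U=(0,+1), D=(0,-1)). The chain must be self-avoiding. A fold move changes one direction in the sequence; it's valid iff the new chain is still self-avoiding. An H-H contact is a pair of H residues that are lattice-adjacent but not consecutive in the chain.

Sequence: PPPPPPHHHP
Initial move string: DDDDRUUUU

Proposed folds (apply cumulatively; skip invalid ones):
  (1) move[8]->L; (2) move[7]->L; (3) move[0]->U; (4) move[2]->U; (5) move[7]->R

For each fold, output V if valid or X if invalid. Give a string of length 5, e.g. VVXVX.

Answer: XXXXV

Derivation:
Initial: DDDDRUUUU -> [(0, 0), (0, -1), (0, -2), (0, -3), (0, -4), (1, -4), (1, -3), (1, -2), (1, -1), (1, 0)]
Fold 1: move[8]->L => DDDDRUUUL INVALID (collision), skipped
Fold 2: move[7]->L => DDDDRUULU INVALID (collision), skipped
Fold 3: move[0]->U => UDDDRUUUU INVALID (collision), skipped
Fold 4: move[2]->U => DDUDRUUUU INVALID (collision), skipped
Fold 5: move[7]->R => DDDDRUURU VALID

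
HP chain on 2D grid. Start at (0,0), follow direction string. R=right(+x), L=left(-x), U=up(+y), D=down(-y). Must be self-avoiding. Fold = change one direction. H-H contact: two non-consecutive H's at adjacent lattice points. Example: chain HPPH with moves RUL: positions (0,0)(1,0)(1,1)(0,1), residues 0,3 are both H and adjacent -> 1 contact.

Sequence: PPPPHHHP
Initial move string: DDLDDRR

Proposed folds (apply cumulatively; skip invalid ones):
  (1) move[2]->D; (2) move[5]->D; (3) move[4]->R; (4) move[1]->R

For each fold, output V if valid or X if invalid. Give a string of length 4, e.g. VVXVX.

Initial: DDLDDRR -> [(0, 0), (0, -1), (0, -2), (-1, -2), (-1, -3), (-1, -4), (0, -4), (1, -4)]
Fold 1: move[2]->D => DDDDDRR VALID
Fold 2: move[5]->D => DDDDDDR VALID
Fold 3: move[4]->R => DDDDRDR VALID
Fold 4: move[1]->R => DRDDRDR VALID

Answer: VVVV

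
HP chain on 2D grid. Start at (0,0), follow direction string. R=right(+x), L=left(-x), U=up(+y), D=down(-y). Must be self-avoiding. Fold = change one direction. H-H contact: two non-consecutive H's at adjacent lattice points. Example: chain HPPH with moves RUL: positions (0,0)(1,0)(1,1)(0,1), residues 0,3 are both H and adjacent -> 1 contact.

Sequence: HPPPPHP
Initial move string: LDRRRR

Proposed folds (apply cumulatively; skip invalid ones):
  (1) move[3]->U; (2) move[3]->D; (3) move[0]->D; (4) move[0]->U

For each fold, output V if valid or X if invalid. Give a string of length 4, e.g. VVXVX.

Answer: XVVX

Derivation:
Initial: LDRRRR -> [(0, 0), (-1, 0), (-1, -1), (0, -1), (1, -1), (2, -1), (3, -1)]
Fold 1: move[3]->U => LDRURR INVALID (collision), skipped
Fold 2: move[3]->D => LDRDRR VALID
Fold 3: move[0]->D => DDRDRR VALID
Fold 4: move[0]->U => UDRDRR INVALID (collision), skipped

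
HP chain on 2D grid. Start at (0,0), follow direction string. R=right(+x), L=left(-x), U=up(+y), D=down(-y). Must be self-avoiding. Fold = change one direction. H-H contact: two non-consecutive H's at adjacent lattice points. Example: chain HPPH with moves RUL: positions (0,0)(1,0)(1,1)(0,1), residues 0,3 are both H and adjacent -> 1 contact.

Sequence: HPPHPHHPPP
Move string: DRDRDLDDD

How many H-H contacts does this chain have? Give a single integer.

Answer: 1

Derivation:
Positions: [(0, 0), (0, -1), (1, -1), (1, -2), (2, -2), (2, -3), (1, -3), (1, -4), (1, -5), (1, -6)]
H-H contact: residue 3 @(1,-2) - residue 6 @(1, -3)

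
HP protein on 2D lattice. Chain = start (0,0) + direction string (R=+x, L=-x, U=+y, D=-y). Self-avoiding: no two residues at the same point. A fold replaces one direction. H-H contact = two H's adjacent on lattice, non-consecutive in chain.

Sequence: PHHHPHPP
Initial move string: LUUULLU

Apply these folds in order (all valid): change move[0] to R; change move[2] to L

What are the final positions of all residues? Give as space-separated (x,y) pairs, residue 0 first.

Initial moves: LUUULLU
Fold: move[0]->R => RUUULLU (positions: [(0, 0), (1, 0), (1, 1), (1, 2), (1, 3), (0, 3), (-1, 3), (-1, 4)])
Fold: move[2]->L => RULULLU (positions: [(0, 0), (1, 0), (1, 1), (0, 1), (0, 2), (-1, 2), (-2, 2), (-2, 3)])

Answer: (0,0) (1,0) (1,1) (0,1) (0,2) (-1,2) (-2,2) (-2,3)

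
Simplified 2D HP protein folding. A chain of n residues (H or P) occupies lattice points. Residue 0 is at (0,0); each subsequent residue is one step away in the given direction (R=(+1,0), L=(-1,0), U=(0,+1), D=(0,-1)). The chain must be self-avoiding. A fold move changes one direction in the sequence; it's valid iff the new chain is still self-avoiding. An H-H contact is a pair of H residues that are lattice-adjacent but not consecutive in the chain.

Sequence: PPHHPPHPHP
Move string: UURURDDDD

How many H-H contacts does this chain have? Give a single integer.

Answer: 1

Derivation:
Positions: [(0, 0), (0, 1), (0, 2), (1, 2), (1, 3), (2, 3), (2, 2), (2, 1), (2, 0), (2, -1)]
H-H contact: residue 3 @(1,2) - residue 6 @(2, 2)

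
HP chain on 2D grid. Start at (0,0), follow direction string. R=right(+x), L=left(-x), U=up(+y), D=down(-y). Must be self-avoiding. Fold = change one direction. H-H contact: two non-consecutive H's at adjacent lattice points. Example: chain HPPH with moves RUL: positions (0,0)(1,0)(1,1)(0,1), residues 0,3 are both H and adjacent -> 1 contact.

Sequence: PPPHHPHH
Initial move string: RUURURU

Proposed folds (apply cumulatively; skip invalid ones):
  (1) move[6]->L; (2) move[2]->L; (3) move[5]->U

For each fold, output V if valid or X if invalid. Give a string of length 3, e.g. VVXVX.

Initial: RUURURU -> [(0, 0), (1, 0), (1, 1), (1, 2), (2, 2), (2, 3), (3, 3), (3, 4)]
Fold 1: move[6]->L => RUURURL INVALID (collision), skipped
Fold 2: move[2]->L => RULRURU INVALID (collision), skipped
Fold 3: move[5]->U => RUURUUU VALID

Answer: XXV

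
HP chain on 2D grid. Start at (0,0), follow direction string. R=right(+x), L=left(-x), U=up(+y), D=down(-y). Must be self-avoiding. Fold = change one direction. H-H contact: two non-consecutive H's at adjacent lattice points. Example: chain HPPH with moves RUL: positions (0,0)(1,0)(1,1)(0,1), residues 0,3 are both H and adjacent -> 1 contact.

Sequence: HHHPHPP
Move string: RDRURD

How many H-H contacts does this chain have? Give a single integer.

Answer: 1

Derivation:
Positions: [(0, 0), (1, 0), (1, -1), (2, -1), (2, 0), (3, 0), (3, -1)]
H-H contact: residue 1 @(1,0) - residue 4 @(2, 0)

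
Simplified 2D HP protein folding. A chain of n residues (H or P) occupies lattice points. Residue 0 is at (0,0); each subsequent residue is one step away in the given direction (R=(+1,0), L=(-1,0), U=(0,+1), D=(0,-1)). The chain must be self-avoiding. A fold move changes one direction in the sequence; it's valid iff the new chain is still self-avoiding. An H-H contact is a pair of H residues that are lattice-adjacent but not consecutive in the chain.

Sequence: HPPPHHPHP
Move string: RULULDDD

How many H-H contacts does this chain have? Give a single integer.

Answer: 1

Derivation:
Positions: [(0, 0), (1, 0), (1, 1), (0, 1), (0, 2), (-1, 2), (-1, 1), (-1, 0), (-1, -1)]
H-H contact: residue 0 @(0,0) - residue 7 @(-1, 0)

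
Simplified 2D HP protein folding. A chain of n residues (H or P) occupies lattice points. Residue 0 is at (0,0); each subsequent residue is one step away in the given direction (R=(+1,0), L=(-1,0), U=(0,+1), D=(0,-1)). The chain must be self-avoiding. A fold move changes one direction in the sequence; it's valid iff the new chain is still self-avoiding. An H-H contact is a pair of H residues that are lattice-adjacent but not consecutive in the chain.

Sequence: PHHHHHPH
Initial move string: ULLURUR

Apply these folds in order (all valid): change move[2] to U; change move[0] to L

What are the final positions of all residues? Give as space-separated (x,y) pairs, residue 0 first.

Answer: (0,0) (-1,0) (-2,0) (-2,1) (-2,2) (-1,2) (-1,3) (0,3)

Derivation:
Initial moves: ULLURUR
Fold: move[2]->U => ULUURUR (positions: [(0, 0), (0, 1), (-1, 1), (-1, 2), (-1, 3), (0, 3), (0, 4), (1, 4)])
Fold: move[0]->L => LLUURUR (positions: [(0, 0), (-1, 0), (-2, 0), (-2, 1), (-2, 2), (-1, 2), (-1, 3), (0, 3)])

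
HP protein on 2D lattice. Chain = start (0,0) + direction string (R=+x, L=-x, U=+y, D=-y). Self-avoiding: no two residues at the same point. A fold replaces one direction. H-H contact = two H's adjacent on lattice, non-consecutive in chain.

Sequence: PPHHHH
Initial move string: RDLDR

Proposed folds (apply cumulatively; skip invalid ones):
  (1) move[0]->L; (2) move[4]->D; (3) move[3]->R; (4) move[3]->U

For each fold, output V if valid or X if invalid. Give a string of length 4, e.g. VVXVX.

Initial: RDLDR -> [(0, 0), (1, 0), (1, -1), (0, -1), (0, -2), (1, -2)]
Fold 1: move[0]->L => LDLDR VALID
Fold 2: move[4]->D => LDLDD VALID
Fold 3: move[3]->R => LDLRD INVALID (collision), skipped
Fold 4: move[3]->U => LDLUD INVALID (collision), skipped

Answer: VVXX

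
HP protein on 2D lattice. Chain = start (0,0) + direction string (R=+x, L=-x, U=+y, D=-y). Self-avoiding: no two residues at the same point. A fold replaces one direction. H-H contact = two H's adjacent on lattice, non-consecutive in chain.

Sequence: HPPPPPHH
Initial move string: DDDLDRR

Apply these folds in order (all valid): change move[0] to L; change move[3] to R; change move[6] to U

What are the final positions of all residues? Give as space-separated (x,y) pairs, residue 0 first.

Answer: (0,0) (-1,0) (-1,-1) (-1,-2) (0,-2) (0,-3) (1,-3) (1,-2)

Derivation:
Initial moves: DDDLDRR
Fold: move[0]->L => LDDLDRR (positions: [(0, 0), (-1, 0), (-1, -1), (-1, -2), (-2, -2), (-2, -3), (-1, -3), (0, -3)])
Fold: move[3]->R => LDDRDRR (positions: [(0, 0), (-1, 0), (-1, -1), (-1, -2), (0, -2), (0, -3), (1, -3), (2, -3)])
Fold: move[6]->U => LDDRDRU (positions: [(0, 0), (-1, 0), (-1, -1), (-1, -2), (0, -2), (0, -3), (1, -3), (1, -2)])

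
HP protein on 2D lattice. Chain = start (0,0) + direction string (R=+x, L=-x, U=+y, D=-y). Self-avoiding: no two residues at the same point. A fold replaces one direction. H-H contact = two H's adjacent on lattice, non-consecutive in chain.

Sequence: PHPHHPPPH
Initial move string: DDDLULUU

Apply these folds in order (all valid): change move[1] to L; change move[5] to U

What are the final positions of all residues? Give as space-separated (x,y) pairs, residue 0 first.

Initial moves: DDDLULUU
Fold: move[1]->L => DLDLULUU (positions: [(0, 0), (0, -1), (-1, -1), (-1, -2), (-2, -2), (-2, -1), (-3, -1), (-3, 0), (-3, 1)])
Fold: move[5]->U => DLDLUUUU (positions: [(0, 0), (0, -1), (-1, -1), (-1, -2), (-2, -2), (-2, -1), (-2, 0), (-2, 1), (-2, 2)])

Answer: (0,0) (0,-1) (-1,-1) (-1,-2) (-2,-2) (-2,-1) (-2,0) (-2,1) (-2,2)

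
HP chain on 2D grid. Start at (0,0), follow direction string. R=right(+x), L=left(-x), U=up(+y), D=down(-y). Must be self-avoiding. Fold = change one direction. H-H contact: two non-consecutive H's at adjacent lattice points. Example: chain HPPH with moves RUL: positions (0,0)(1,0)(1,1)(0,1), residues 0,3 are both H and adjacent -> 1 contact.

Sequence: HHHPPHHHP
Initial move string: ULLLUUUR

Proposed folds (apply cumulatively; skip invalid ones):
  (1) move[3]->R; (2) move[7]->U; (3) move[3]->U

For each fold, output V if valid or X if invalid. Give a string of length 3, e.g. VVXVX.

Initial: ULLLUUUR -> [(0, 0), (0, 1), (-1, 1), (-2, 1), (-3, 1), (-3, 2), (-3, 3), (-3, 4), (-2, 4)]
Fold 1: move[3]->R => ULLRUUUR INVALID (collision), skipped
Fold 2: move[7]->U => ULLLUUUU VALID
Fold 3: move[3]->U => ULLUUUUU VALID

Answer: XVV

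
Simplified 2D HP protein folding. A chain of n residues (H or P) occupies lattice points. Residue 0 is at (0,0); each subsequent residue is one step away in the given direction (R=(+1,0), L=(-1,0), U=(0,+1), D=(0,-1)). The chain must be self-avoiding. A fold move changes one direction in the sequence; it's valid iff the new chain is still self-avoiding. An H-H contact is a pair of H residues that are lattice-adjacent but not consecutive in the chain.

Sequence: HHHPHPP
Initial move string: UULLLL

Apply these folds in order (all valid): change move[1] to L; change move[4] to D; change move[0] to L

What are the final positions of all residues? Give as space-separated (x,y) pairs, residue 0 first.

Initial moves: UULLLL
Fold: move[1]->L => ULLLLL (positions: [(0, 0), (0, 1), (-1, 1), (-2, 1), (-3, 1), (-4, 1), (-5, 1)])
Fold: move[4]->D => ULLLDL (positions: [(0, 0), (0, 1), (-1, 1), (-2, 1), (-3, 1), (-3, 0), (-4, 0)])
Fold: move[0]->L => LLLLDL (positions: [(0, 0), (-1, 0), (-2, 0), (-3, 0), (-4, 0), (-4, -1), (-5, -1)])

Answer: (0,0) (-1,0) (-2,0) (-3,0) (-4,0) (-4,-1) (-5,-1)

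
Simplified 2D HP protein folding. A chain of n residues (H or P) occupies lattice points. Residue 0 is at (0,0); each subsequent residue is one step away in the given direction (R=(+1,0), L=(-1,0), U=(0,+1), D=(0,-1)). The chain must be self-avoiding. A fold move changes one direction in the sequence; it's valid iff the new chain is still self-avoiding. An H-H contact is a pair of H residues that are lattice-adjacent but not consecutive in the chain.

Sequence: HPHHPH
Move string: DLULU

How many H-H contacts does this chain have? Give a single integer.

Answer: 1

Derivation:
Positions: [(0, 0), (0, -1), (-1, -1), (-1, 0), (-2, 0), (-2, 1)]
H-H contact: residue 0 @(0,0) - residue 3 @(-1, 0)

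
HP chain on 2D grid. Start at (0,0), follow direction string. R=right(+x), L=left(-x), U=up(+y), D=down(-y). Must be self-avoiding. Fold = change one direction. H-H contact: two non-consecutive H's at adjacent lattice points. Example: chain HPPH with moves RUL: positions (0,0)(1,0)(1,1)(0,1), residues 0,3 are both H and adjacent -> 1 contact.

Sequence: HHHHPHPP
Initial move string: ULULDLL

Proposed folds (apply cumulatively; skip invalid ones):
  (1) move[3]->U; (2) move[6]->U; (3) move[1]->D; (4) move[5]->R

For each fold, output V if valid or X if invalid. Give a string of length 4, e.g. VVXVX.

Initial: ULULDLL -> [(0, 0), (0, 1), (-1, 1), (-1, 2), (-2, 2), (-2, 1), (-3, 1), (-4, 1)]
Fold 1: move[3]->U => ULUUDLL INVALID (collision), skipped
Fold 2: move[6]->U => ULULDLU VALID
Fold 3: move[1]->D => UDULDLU INVALID (collision), skipped
Fold 4: move[5]->R => ULULDRU INVALID (collision), skipped

Answer: XVXX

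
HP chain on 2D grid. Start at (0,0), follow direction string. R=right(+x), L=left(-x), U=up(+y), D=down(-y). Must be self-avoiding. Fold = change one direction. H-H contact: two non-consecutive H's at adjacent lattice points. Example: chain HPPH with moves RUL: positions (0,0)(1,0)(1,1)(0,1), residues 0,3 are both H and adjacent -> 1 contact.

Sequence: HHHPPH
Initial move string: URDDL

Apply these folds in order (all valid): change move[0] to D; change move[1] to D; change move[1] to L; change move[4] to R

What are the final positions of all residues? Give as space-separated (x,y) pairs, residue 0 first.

Answer: (0,0) (0,-1) (-1,-1) (-1,-2) (-1,-3) (0,-3)

Derivation:
Initial moves: URDDL
Fold: move[0]->D => DRDDL (positions: [(0, 0), (0, -1), (1, -1), (1, -2), (1, -3), (0, -3)])
Fold: move[1]->D => DDDDL (positions: [(0, 0), (0, -1), (0, -2), (0, -3), (0, -4), (-1, -4)])
Fold: move[1]->L => DLDDL (positions: [(0, 0), (0, -1), (-1, -1), (-1, -2), (-1, -3), (-2, -3)])
Fold: move[4]->R => DLDDR (positions: [(0, 0), (0, -1), (-1, -1), (-1, -2), (-1, -3), (0, -3)])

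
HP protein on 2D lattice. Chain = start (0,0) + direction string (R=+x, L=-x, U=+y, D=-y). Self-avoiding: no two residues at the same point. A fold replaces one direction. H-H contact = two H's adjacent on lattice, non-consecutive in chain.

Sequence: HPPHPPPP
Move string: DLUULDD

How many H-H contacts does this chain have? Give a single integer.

Positions: [(0, 0), (0, -1), (-1, -1), (-1, 0), (-1, 1), (-2, 1), (-2, 0), (-2, -1)]
H-H contact: residue 0 @(0,0) - residue 3 @(-1, 0)

Answer: 1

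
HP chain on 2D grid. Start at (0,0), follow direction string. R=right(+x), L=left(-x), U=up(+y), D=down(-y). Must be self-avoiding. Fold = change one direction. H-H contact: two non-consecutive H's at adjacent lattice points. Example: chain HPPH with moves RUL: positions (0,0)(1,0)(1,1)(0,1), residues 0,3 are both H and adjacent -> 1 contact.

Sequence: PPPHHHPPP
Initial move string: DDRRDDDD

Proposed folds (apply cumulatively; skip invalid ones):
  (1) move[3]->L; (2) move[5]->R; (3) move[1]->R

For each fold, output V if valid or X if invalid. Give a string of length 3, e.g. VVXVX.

Initial: DDRRDDDD -> [(0, 0), (0, -1), (0, -2), (1, -2), (2, -2), (2, -3), (2, -4), (2, -5), (2, -6)]
Fold 1: move[3]->L => DDRLDDDD INVALID (collision), skipped
Fold 2: move[5]->R => DDRRDRDD VALID
Fold 3: move[1]->R => DRRRDRDD VALID

Answer: XVV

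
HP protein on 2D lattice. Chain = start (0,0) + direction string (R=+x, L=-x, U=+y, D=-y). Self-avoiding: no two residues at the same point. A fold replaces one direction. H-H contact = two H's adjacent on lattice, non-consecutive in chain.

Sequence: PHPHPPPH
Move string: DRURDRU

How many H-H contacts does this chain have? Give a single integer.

Positions: [(0, 0), (0, -1), (1, -1), (1, 0), (2, 0), (2, -1), (3, -1), (3, 0)]
No H-H contacts found.

Answer: 0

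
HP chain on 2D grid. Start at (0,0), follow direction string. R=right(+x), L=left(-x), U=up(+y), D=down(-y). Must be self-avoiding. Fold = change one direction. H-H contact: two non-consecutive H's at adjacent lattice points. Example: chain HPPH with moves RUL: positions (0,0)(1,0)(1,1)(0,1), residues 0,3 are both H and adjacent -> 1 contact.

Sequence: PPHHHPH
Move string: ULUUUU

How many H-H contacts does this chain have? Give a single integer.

Positions: [(0, 0), (0, 1), (-1, 1), (-1, 2), (-1, 3), (-1, 4), (-1, 5)]
No H-H contacts found.

Answer: 0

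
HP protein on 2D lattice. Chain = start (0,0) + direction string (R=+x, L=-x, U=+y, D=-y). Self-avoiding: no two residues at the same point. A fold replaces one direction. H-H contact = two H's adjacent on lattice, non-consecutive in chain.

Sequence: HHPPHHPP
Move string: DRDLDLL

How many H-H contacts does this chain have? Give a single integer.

Positions: [(0, 0), (0, -1), (1, -1), (1, -2), (0, -2), (0, -3), (-1, -3), (-2, -3)]
H-H contact: residue 1 @(0,-1) - residue 4 @(0, -2)

Answer: 1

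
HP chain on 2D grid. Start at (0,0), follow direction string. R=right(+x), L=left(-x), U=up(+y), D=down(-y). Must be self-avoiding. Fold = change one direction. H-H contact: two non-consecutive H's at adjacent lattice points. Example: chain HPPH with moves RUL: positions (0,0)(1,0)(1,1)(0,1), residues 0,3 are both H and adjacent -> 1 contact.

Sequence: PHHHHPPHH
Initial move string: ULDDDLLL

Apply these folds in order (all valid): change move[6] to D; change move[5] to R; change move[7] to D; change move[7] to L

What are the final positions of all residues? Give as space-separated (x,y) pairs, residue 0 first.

Answer: (0,0) (0,1) (-1,1) (-1,0) (-1,-1) (-1,-2) (0,-2) (0,-3) (-1,-3)

Derivation:
Initial moves: ULDDDLLL
Fold: move[6]->D => ULDDDLDL (positions: [(0, 0), (0, 1), (-1, 1), (-1, 0), (-1, -1), (-1, -2), (-2, -2), (-2, -3), (-3, -3)])
Fold: move[5]->R => ULDDDRDL (positions: [(0, 0), (0, 1), (-1, 1), (-1, 0), (-1, -1), (-1, -2), (0, -2), (0, -3), (-1, -3)])
Fold: move[7]->D => ULDDDRDD (positions: [(0, 0), (0, 1), (-1, 1), (-1, 0), (-1, -1), (-1, -2), (0, -2), (0, -3), (0, -4)])
Fold: move[7]->L => ULDDDRDL (positions: [(0, 0), (0, 1), (-1, 1), (-1, 0), (-1, -1), (-1, -2), (0, -2), (0, -3), (-1, -3)])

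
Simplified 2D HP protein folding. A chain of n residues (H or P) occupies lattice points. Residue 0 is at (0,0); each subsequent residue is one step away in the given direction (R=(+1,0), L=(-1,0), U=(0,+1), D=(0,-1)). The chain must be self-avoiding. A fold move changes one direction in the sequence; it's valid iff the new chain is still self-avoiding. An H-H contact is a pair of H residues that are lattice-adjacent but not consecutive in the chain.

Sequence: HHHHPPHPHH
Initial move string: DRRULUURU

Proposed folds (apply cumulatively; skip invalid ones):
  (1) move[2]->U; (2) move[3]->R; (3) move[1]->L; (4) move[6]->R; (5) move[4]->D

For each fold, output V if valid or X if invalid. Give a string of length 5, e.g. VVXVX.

Answer: VXVVX

Derivation:
Initial: DRRULUURU -> [(0, 0), (0, -1), (1, -1), (2, -1), (2, 0), (1, 0), (1, 1), (1, 2), (2, 2), (2, 3)]
Fold 1: move[2]->U => DRUULUURU VALID
Fold 2: move[3]->R => DRURLUURU INVALID (collision), skipped
Fold 3: move[1]->L => DLUULUURU VALID
Fold 4: move[6]->R => DLUULURRU VALID
Fold 5: move[4]->D => DLUUDURRU INVALID (collision), skipped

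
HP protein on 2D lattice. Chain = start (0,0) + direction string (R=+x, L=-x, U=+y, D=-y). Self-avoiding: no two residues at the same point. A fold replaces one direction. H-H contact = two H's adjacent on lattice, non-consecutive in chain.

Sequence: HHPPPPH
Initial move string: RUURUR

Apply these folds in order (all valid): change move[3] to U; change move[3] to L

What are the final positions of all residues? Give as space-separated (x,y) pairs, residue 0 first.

Answer: (0,0) (1,0) (1,1) (1,2) (0,2) (0,3) (1,3)

Derivation:
Initial moves: RUURUR
Fold: move[3]->U => RUUUUR (positions: [(0, 0), (1, 0), (1, 1), (1, 2), (1, 3), (1, 4), (2, 4)])
Fold: move[3]->L => RUULUR (positions: [(0, 0), (1, 0), (1, 1), (1, 2), (0, 2), (0, 3), (1, 3)])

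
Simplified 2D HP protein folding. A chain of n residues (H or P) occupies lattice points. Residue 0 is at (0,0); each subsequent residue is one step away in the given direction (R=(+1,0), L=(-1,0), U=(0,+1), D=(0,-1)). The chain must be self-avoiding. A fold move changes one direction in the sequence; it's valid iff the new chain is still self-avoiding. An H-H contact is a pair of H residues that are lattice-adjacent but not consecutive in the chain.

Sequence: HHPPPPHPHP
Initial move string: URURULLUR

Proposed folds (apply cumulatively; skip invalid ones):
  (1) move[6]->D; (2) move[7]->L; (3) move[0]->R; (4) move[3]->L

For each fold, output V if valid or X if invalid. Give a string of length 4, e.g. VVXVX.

Initial: URURULLUR -> [(0, 0), (0, 1), (1, 1), (1, 2), (2, 2), (2, 3), (1, 3), (0, 3), (0, 4), (1, 4)]
Fold 1: move[6]->D => URURULDUR INVALID (collision), skipped
Fold 2: move[7]->L => URURULLLR INVALID (collision), skipped
Fold 3: move[0]->R => RRURULLUR VALID
Fold 4: move[3]->L => RRULULLUR VALID

Answer: XXVV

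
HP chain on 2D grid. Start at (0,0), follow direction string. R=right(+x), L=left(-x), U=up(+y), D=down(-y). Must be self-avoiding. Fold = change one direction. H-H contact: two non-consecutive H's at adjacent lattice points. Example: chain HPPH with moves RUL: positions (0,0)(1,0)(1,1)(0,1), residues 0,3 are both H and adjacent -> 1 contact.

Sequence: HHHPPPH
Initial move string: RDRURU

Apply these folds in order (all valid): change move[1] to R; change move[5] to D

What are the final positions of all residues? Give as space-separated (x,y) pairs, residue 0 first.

Answer: (0,0) (1,0) (2,0) (3,0) (3,1) (4,1) (4,0)

Derivation:
Initial moves: RDRURU
Fold: move[1]->R => RRRURU (positions: [(0, 0), (1, 0), (2, 0), (3, 0), (3, 1), (4, 1), (4, 2)])
Fold: move[5]->D => RRRURD (positions: [(0, 0), (1, 0), (2, 0), (3, 0), (3, 1), (4, 1), (4, 0)])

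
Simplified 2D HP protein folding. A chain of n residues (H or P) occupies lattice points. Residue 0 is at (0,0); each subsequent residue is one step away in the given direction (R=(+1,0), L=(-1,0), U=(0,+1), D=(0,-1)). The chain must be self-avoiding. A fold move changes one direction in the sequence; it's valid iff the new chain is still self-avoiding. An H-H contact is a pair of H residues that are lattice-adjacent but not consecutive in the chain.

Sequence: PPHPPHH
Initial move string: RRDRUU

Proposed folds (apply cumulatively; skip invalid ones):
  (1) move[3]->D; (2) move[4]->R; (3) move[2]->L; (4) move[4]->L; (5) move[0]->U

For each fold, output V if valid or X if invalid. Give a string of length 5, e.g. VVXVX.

Initial: RRDRUU -> [(0, 0), (1, 0), (2, 0), (2, -1), (3, -1), (3, 0), (3, 1)]
Fold 1: move[3]->D => RRDDUU INVALID (collision), skipped
Fold 2: move[4]->R => RRDRRU VALID
Fold 3: move[2]->L => RRLRRU INVALID (collision), skipped
Fold 4: move[4]->L => RRDRLU INVALID (collision), skipped
Fold 5: move[0]->U => URDRRU VALID

Answer: XVXXV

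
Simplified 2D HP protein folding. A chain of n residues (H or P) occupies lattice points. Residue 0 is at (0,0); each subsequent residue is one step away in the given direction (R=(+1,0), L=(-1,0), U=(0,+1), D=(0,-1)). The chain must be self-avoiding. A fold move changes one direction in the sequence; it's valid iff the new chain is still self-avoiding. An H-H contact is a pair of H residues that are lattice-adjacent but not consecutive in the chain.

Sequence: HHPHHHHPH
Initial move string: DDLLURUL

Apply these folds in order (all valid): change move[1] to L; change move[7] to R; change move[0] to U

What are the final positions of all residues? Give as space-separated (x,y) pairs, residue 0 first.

Initial moves: DDLLURUL
Fold: move[1]->L => DLLLURUL (positions: [(0, 0), (0, -1), (-1, -1), (-2, -1), (-3, -1), (-3, 0), (-2, 0), (-2, 1), (-3, 1)])
Fold: move[7]->R => DLLLURUR (positions: [(0, 0), (0, -1), (-1, -1), (-2, -1), (-3, -1), (-3, 0), (-2, 0), (-2, 1), (-1, 1)])
Fold: move[0]->U => ULLLURUR (positions: [(0, 0), (0, 1), (-1, 1), (-2, 1), (-3, 1), (-3, 2), (-2, 2), (-2, 3), (-1, 3)])

Answer: (0,0) (0,1) (-1,1) (-2,1) (-3,1) (-3,2) (-2,2) (-2,3) (-1,3)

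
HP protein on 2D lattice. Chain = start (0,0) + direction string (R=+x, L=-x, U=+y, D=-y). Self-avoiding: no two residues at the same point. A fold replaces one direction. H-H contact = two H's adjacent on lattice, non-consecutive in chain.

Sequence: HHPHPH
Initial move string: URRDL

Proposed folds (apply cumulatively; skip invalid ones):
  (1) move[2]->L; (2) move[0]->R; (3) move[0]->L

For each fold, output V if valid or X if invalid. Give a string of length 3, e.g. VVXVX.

Answer: XVX

Derivation:
Initial: URRDL -> [(0, 0), (0, 1), (1, 1), (2, 1), (2, 0), (1, 0)]
Fold 1: move[2]->L => URLDL INVALID (collision), skipped
Fold 2: move[0]->R => RRRDL VALID
Fold 3: move[0]->L => LRRDL INVALID (collision), skipped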